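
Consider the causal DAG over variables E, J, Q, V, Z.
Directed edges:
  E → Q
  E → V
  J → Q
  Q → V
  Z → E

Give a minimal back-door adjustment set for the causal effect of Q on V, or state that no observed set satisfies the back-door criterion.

Q→V: minimal back-door set {E}.

desc(Q)\{Q}={V}; candidates ⊆ {E,J,Z}.
size 0: {}; under {} Q still reaches {E,J,V,Z} ∋ V.
{E}: Q⊥V given {E} in G with Q→· removed — back-door holds.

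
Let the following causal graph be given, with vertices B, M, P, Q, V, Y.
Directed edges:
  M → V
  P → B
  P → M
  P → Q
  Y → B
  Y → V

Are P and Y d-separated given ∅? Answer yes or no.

Yes — P ⊥ Y | ∅.

Bayes-Ball from P | ∅ reaches {B,M,Q,V}.
Y ∉ reach(P|∅) ⇒ P ⊥ Y | ∅.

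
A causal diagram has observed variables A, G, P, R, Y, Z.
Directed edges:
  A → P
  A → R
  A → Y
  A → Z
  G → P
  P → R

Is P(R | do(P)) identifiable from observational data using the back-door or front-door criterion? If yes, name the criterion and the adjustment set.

desc(P)\{P}={R}; candidates ⊆ {A,G,Y,Z}.
size 0: {}; under {} P still reaches {A,G,R,Y,Z} ∋ R.
{A}: P⊥R given {A} in G with P→· removed — back-door holds.
P(R|do(P)) = Σ_{A} P(R|P,A)·P(A).

P(R|do(P)): backdoor, adjust for {A}.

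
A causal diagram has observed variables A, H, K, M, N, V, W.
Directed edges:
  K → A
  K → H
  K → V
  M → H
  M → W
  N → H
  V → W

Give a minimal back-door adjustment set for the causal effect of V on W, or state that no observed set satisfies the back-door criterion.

desc(V)\{V}={W}; candidates ⊆ {A,H,K,M,N}.
∅: V⊥W given ∅ in G with V→· removed — back-door holds.

V→W: minimal back-door set ∅.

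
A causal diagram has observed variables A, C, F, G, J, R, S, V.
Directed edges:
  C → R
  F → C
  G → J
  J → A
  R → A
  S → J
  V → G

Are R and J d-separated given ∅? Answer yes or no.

Bayes-Ball from R | ∅ reaches {A,C,F}.
J ∉ reach(R|∅) ⇒ R ⊥ J | ∅.

Yes — R ⊥ J | ∅.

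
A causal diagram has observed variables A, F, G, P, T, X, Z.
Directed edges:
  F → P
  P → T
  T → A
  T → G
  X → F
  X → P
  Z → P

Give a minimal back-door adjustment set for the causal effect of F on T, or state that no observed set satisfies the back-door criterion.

F→T: minimal back-door set {X}.

desc(F)\{F}={A,G,P,T}; candidates ⊆ {X,Z}.
size 0: {}; under {} F still reaches {A,G,P,T,X} ∋ T.
{X}: F⊥T given {X} in G with F→· removed — back-door holds.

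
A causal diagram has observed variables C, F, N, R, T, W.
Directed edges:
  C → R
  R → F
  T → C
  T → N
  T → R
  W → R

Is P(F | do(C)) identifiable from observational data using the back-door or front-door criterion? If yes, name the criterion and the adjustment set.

desc(C)\{C}={F,R}; candidates ⊆ {N,T,W}.
size 0: {}; under {} C still reaches {F,N,R,T} ∋ F.
{T}: C⊥F given {T} in G with C→· removed — back-door holds.
P(F|do(C)) = Σ_{T} P(F|C,T)·P(T).

P(F|do(C)): backdoor, adjust for {T}.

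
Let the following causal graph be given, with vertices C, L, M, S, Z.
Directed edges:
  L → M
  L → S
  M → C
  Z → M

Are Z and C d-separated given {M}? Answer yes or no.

Bayes-Ball from Z | {M} reaches {L,S}.
C ∉ reach(Z|{M}) ⇒ Z ⊥ C | {M}.

Yes — Z ⊥ C | {M}.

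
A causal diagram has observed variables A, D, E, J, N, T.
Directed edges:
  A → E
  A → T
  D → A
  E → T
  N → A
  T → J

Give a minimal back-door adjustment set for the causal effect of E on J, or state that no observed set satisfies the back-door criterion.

E→J: minimal back-door set {A}.

desc(E)\{E}={J,T}; candidates ⊆ {A,D,N}.
size 0: {}; under {} E still reaches {A,D,J,N,T} ∋ J.
{A}: E⊥J given {A} in G with E→· removed — back-door holds.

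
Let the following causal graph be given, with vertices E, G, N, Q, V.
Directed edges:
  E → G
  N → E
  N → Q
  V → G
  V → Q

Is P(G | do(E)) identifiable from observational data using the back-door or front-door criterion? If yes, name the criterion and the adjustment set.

P(G|do(E)): backdoor, adjust for ∅.

desc(E)\{E}={G}; candidates ⊆ {N,Q,V}.
∅: E⊥G given ∅ in G with E→· removed — back-door holds.
P(G|do(E)) = P(G|E) — no adjustment needed.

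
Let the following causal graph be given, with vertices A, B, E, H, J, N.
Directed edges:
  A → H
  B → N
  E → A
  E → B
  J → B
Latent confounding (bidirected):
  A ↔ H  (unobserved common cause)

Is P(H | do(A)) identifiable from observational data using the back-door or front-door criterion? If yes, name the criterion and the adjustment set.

desc(A)\{A}={H}; candidates ⊆ {B,E,J,N}.
A↔H: latent back-door arc(s) into A.
size 0: {}; under {} A still reaches {B,E,H,N} ∋ H.
size 1: {B}, {E}, {J} …(+1); under {B} A still reaches {E,H,J} ∋ H.
size 2: {B,E}, {B,J}, {B,N} …(+3); under {B,E} A still reaches {H} ∋ H.
A↔H cannot be blocked by any observed set — no back-door set.
No mediator lies on a directed A→…→H path.
Neither criterion identifies P(H|do(A)) in this graph.

P(H|do(A)): not identifiable (no BD/FD set).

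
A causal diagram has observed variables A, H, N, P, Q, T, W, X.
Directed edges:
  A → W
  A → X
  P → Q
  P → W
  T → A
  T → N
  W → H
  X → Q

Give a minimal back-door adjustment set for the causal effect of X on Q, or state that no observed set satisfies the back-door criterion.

X→Q: minimal back-door set ∅.

desc(X)\{X}={Q}; candidates ⊆ {A,H,N,P,T,W}.
∅: X⊥Q given ∅ in G with X→· removed — back-door holds.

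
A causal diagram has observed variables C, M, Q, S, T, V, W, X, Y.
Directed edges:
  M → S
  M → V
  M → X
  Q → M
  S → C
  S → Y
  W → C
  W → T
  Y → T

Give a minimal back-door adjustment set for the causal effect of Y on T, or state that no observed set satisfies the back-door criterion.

desc(Y)\{Y}={T}; candidates ⊆ {C,M,Q,S,V,W,X}.
∅: Y⊥T given ∅ in G with Y→· removed — back-door holds.

Y→T: minimal back-door set ∅.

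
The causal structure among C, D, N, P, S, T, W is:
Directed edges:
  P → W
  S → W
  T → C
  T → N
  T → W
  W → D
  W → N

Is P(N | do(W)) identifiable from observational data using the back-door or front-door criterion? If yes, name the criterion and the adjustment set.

desc(W)\{W}={D,N}; candidates ⊆ {C,P,S,T}.
size 0: {}; under {} W still reaches {C,N,P,S,T} ∋ N.
{T}: W⊥N given {T} in G with W→· removed — back-door holds.
P(N|do(W)) = Σ_{T} P(N|W,T)·P(T).

P(N|do(W)): backdoor, adjust for {T}.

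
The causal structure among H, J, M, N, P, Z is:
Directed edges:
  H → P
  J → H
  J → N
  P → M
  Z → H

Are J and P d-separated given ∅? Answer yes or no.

Bayes-Ball from J | ∅ reaches {H,M,N,P}.
P ∈ reach(J|∅) ⇒ J ⊥̸ P | ∅.

No — J and P are d-connected given ∅.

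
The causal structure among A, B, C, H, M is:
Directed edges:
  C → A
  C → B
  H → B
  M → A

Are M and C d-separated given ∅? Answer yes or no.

Yes — M ⊥ C | ∅.

Bayes-Ball from M | ∅ reaches {A}.
C ∉ reach(M|∅) ⇒ M ⊥ C | ∅.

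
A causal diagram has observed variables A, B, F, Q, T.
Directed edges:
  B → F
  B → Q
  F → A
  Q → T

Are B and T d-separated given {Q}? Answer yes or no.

Bayes-Ball from B | {Q} reaches {A,F}.
T ∉ reach(B|{Q}) ⇒ B ⊥ T | {Q}.

Yes — B ⊥ T | {Q}.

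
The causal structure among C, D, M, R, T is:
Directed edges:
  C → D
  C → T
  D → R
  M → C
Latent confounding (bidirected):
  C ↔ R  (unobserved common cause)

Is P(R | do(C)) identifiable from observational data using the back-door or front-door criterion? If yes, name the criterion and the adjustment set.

desc(C)\{C}={D,R,T}; candidates ⊆ {M}.
C↔R: latent back-door arc(s) into C.
size 0: {}; under {} C still reaches {M,R} ∋ R.
size 1: {M}; under {M} C still reaches {R} ∋ R.
C↔R cannot be blocked by any observed set — no back-door set.
{D}: (i) intercepts every directed C→R path; (ii) no back-door C→{D}; (iii) {C} blocks every back-door {D}→R. Front-door holds.
P(R|do(C)) = Σ_{D} P(D|C) Σ_{C'} P(R|D,C')P(C').

P(R|do(C)): frontdoor, adjust for {D}.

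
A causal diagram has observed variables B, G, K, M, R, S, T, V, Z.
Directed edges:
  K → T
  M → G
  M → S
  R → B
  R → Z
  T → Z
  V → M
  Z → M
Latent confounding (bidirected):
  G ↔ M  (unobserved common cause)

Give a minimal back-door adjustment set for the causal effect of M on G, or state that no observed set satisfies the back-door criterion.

desc(M)\{M}={G,S}; candidates ⊆ {B,K,R,T,V,Z}.
M↔G: latent back-door arc(s) into M.
size 0: {}; under {} M still reaches {B,G,K,R,T,V,Z} ∋ G.
size 1: {B}, {K}, {R} …(+3); under {B} M still reaches {G,K,R,T,V,Z} ∋ G.
size 2: {B,K}, {B,R}, {B,T} …(+12); under {B,K} M still reaches {G,R,T,V,Z} ∋ G.
M↔G cannot be blocked by any observed set — no back-door set.

M→G: no observed back-door set.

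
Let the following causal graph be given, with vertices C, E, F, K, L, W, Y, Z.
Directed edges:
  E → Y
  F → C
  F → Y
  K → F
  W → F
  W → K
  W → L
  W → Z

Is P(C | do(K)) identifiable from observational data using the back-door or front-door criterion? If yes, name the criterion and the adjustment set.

desc(K)\{K}={C,F,Y}; candidates ⊆ {E,L,W,Z}.
size 0: {}; under {} K still reaches {C,F,L,W,Y,Z} ∋ C.
{W}: K⊥C given {W} in G with K→· removed — back-door holds.
P(C|do(K)) = Σ_{W} P(C|K,W)·P(W).

P(C|do(K)): backdoor, adjust for {W}.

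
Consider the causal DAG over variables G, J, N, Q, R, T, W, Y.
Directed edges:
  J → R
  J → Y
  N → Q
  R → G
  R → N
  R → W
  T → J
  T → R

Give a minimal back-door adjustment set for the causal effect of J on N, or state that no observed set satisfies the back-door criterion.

J→N: minimal back-door set {T}.

desc(J)\{J}={G,N,Q,R,W,Y}; candidates ⊆ {T}.
size 0: {}; under {} J still reaches {G,N,Q,R,T,W} ∋ N.
{T}: J⊥N given {T} in G with J→· removed — back-door holds.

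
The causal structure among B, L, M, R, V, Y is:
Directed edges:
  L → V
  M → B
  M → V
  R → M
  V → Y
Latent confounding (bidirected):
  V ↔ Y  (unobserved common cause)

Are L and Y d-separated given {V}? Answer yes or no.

No — L and Y are d-connected given {V}.

Bayes-Ball from L | {V} reaches {B,M,R,Y}.
Y ∈ reach(L|{V}) ⇒ L ⊥̸ Y | {V}.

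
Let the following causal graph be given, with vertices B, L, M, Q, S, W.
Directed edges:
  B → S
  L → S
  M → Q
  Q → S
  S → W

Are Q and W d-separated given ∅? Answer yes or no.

No — Q and W are d-connected given ∅.

Bayes-Ball from Q | ∅ reaches {M,S,W}.
W ∈ reach(Q|∅) ⇒ Q ⊥̸ W | ∅.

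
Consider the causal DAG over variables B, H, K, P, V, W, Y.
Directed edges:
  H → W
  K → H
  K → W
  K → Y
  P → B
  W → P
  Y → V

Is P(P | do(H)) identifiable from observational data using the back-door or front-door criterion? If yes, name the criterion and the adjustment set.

desc(H)\{H}={B,P,W}; candidates ⊆ {K,V,Y}.
size 0: {}; under {} H still reaches {B,K,P,V,W,Y} ∋ P.
{K}: H⊥P given {K} in G with H→· removed — back-door holds.
P(P|do(H)) = Σ_{K} P(P|H,K)·P(K).

P(P|do(H)): backdoor, adjust for {K}.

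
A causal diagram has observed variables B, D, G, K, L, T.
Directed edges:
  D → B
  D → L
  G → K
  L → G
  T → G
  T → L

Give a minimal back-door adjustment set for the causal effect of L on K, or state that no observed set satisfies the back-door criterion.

L→K: minimal back-door set {T}.

desc(L)\{L}={G,K}; candidates ⊆ {B,D,T}.
size 0: {}; under {} L still reaches {B,D,G,K,T} ∋ K.
{T}: L⊥K given {T} in G with L→· removed — back-door holds.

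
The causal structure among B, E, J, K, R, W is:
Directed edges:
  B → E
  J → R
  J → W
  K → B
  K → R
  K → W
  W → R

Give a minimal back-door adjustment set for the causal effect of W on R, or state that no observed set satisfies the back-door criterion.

W→R: minimal back-door set {J, K}.

desc(W)\{W}={R}; candidates ⊆ {B,E,J,K}.
size 0: {}; under {} W still reaches {B,E,J,K,R} ∋ R.
size 1: {B}, {E}, {J} …(+1); under {B} W still reaches {J,K,R} ∋ R.
{J,K}: W⊥R given {J,K} in G with W→· removed — back-door holds.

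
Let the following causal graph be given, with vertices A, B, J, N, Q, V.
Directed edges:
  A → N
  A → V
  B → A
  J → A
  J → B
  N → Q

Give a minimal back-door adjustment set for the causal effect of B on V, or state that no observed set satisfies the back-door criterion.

B→V: minimal back-door set {J}.

desc(B)\{B}={A,N,Q,V}; candidates ⊆ {J}.
size 0: {}; under {} B still reaches {A,J,N,Q,V} ∋ V.
{J}: B⊥V given {J} in G with B→· removed — back-door holds.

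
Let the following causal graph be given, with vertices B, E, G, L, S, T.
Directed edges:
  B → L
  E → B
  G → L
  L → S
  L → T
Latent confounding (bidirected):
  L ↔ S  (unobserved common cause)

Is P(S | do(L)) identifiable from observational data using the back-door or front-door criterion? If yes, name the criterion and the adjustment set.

desc(L)\{L}={S,T}; candidates ⊆ {B,E,G}.
L↔S: latent back-door arc(s) into L.
size 0: {}; under {} L still reaches {B,E,G,S} ∋ S.
size 1: {B}, {E}, {G}; under {B} L still reaches {G,S} ∋ S.
size 2: {B,E}, {B,G}, {E,G}; under {B,E} L still reaches {G,S} ∋ S.
L↔S cannot be blocked by any observed set — no back-door set.
No mediator lies on a directed L→…→S path.
Neither criterion identifies P(S|do(L)) in this graph.

P(S|do(L)): not identifiable (no BD/FD set).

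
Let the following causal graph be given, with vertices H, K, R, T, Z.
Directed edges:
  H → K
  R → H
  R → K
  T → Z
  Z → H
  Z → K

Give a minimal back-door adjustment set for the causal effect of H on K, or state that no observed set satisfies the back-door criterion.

H→K: minimal back-door set {R, Z}.

desc(H)\{H}={K}; candidates ⊆ {R,T,Z}.
size 0: {}; under {} H still reaches {K,R,T,Z} ∋ K.
size 1: {R}, {T}, {Z}; under {R} H still reaches {K,T,Z} ∋ K.
{R,Z}: H⊥K given {R,Z} in G with H→· removed — back-door holds.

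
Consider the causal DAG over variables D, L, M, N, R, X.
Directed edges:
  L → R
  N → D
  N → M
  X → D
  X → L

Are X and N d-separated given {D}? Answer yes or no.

Bayes-Ball from X | {D} reaches {L,M,N,R}.
N ∈ reach(X|{D}) ⇒ X ⊥̸ N | {D}.

No — X and N are d-connected given {D}.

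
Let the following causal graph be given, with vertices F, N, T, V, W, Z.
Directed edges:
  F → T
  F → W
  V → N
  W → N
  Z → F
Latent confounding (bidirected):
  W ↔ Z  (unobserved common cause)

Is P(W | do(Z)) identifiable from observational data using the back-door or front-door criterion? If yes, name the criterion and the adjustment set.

P(W|do(Z)): frontdoor, adjust for {F}.

desc(Z)\{Z}={F,N,T,W}; candidates ⊆ {V}.
Z↔W: latent back-door arc(s) into Z.
size 0: {}; under {} Z still reaches {N,W} ∋ W.
size 1: {V}; under {V} Z still reaches {N,W} ∋ W.
Z↔W cannot be blocked by any observed set — no back-door set.
{F}: (i) intercepts every directed Z→W path; (ii) no back-door Z→{F}; (iii) {Z} blocks every back-door {F}→W. Front-door holds.
P(W|do(Z)) = Σ_{F} P(F|Z) Σ_{Z'} P(W|F,Z')P(Z').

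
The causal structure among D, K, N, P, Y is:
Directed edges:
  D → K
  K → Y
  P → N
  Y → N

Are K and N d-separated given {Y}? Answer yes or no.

Yes — K ⊥ N | {Y}.

Bayes-Ball from K | {Y} reaches {D}.
N ∉ reach(K|{Y}) ⇒ K ⊥ N | {Y}.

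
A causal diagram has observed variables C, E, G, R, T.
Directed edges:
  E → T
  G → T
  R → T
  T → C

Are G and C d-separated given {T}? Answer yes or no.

Yes — G ⊥ C | {T}.

Bayes-Ball from G | {T} reaches {E,R}.
C ∉ reach(G|{T}) ⇒ G ⊥ C | {T}.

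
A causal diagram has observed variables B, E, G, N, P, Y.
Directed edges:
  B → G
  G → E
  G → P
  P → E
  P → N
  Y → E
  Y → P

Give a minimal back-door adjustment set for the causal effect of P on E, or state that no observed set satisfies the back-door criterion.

P→E: minimal back-door set {G, Y}.

desc(P)\{P}={E,N}; candidates ⊆ {B,G,Y}.
size 0: {}; under {} P still reaches {B,E,G,Y} ∋ E.
size 1: {B}, {G}, {Y}; under {B} P still reaches {E,G,Y} ∋ E.
{G,Y}: P⊥E given {G,Y} in G with P→· removed — back-door holds.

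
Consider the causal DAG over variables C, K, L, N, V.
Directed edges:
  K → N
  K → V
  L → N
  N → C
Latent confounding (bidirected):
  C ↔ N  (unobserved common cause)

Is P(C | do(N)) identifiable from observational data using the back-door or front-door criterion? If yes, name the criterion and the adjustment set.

P(C|do(N)): not identifiable (no BD/FD set).

desc(N)\{N}={C}; candidates ⊆ {K,L,V}.
N↔C: latent back-door arc(s) into N.
size 0: {}; under {} N still reaches {C,K,L,V} ∋ C.
size 1: {K}, {L}, {V}; under {K} N still reaches {C,L} ∋ C.
size 2: {K,L}, {K,V}, {L,V}; under {K,L} N still reaches {C} ∋ C.
N↔C cannot be blocked by any observed set — no back-door set.
No mediator lies on a directed N→…→C path.
Neither criterion identifies P(C|do(N)) in this graph.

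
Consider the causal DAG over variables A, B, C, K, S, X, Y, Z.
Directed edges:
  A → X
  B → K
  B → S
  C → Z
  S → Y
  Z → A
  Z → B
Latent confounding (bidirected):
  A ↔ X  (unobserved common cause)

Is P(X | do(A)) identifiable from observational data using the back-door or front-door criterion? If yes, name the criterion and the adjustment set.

desc(A)\{A}={X}; candidates ⊆ {B,C,K,S,Y,Z}.
A↔X: latent back-door arc(s) into A.
size 0: {}; under {} A still reaches {B,C,K,S,X,Y,Z} ∋ X.
size 1: {B}, {C}, {K} …(+3); under {B} A still reaches {C,X,Z} ∋ X.
size 2: {B,C}, {B,K}, {B,S} …(+12); under {B,C} A still reaches {X,Z} ∋ X.
A↔X cannot be blocked by any observed set — no back-door set.
No mediator lies on a directed A→…→X path.
Neither criterion identifies P(X|do(A)) in this graph.

P(X|do(A)): not identifiable (no BD/FD set).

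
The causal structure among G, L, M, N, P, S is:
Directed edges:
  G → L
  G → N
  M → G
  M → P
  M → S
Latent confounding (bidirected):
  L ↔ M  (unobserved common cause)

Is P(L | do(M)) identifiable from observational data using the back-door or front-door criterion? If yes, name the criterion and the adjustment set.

desc(M)\{M}={G,L,N,P,S}; candidates ⊆ {—}.
M↔L: latent back-door arc(s) into M.
size 0: {}; under {} M still reaches {L} ∋ L.
M↔L cannot be blocked by any observed set — no back-door set.
{G}: (i) intercepts every directed M→L path; (ii) no back-door M→{G}; (iii) {M} blocks every back-door {G}→L. Front-door holds.
P(L|do(M)) = Σ_{G} P(G|M) Σ_{M'} P(L|G,M')P(M').

P(L|do(M)): frontdoor, adjust for {G}.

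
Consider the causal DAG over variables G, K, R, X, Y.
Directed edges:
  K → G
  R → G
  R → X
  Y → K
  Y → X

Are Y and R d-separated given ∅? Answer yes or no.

Bayes-Ball from Y | ∅ reaches {G,K,X}.
R ∉ reach(Y|∅) ⇒ Y ⊥ R | ∅.

Yes — Y ⊥ R | ∅.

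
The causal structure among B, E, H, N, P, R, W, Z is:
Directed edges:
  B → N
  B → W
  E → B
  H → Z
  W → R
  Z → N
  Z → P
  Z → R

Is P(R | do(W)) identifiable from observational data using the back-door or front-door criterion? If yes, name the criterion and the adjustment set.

desc(W)\{W}={R}; candidates ⊆ {B,E,H,N,P,Z}.
∅: W⊥R given ∅ in G with W→· removed — back-door holds.
P(R|do(W)) = P(R|W) — no adjustment needed.

P(R|do(W)): backdoor, adjust for ∅.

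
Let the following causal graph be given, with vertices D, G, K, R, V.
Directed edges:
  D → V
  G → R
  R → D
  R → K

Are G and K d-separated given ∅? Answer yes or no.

No — G and K are d-connected given ∅.

Bayes-Ball from G | ∅ reaches {D,K,R,V}.
K ∈ reach(G|∅) ⇒ G ⊥̸ K | ∅.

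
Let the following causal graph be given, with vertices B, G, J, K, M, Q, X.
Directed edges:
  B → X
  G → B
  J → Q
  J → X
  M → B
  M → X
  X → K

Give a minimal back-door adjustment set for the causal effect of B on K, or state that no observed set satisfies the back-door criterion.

desc(B)\{B}={K,X}; candidates ⊆ {G,J,M,Q}.
size 0: {}; under {} B still reaches {G,K,M,X} ∋ K.
{M}: B⊥K given {M} in G with B→· removed — back-door holds.

B→K: minimal back-door set {M}.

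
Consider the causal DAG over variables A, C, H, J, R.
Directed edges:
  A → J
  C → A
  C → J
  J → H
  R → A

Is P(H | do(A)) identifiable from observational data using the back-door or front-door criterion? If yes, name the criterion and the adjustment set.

desc(A)\{A}={H,J}; candidates ⊆ {C,R}.
size 0: {}; under {} A still reaches {C,H,J,R} ∋ H.
{C}: A⊥H given {C} in G with A→· removed — back-door holds.
P(H|do(A)) = Σ_{C} P(H|A,C)·P(C).

P(H|do(A)): backdoor, adjust for {C}.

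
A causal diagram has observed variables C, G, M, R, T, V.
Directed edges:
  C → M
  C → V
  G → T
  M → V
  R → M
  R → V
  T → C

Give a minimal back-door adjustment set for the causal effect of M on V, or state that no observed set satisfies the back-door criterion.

M→V: minimal back-door set {C, R}.

desc(M)\{M}={V}; candidates ⊆ {C,G,R,T}.
size 0: {}; under {} M still reaches {C,G,R,T,V} ∋ V.
size 1: {C}, {G}, {R} …(+1); under {C} M still reaches {R,V} ∋ V.
{C,R}: M⊥V given {C,R} in G with M→· removed — back-door holds.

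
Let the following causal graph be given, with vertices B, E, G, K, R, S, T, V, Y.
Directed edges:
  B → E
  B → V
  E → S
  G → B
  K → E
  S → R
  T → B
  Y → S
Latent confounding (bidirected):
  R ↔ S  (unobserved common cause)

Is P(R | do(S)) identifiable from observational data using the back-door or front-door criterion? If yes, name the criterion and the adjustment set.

desc(S)\{S}={R}; candidates ⊆ {B,E,G,K,T,V,Y}.
S↔R: latent back-door arc(s) into S.
size 0: {}; under {} S still reaches {B,E,G,K,R,T,V,Y} ∋ R.
size 1: {B}, {E}, {G} …(+4); under {B} S still reaches {E,K,R,Y} ∋ R.
size 2: {B,E}, {B,G}, {B,K} …(+18); under {B,E} S still reaches {R,Y} ∋ R.
S↔R cannot be blocked by any observed set — no back-door set.
No mediator lies on a directed S→…→R path.
Neither criterion identifies P(R|do(S)) in this graph.

P(R|do(S)): not identifiable (no BD/FD set).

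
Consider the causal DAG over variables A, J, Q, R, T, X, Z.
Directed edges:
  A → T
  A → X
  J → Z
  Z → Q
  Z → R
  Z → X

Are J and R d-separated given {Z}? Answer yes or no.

Bayes-Ball from J | {Z} reaches ∅.
R ∉ reach(J|{Z}) ⇒ J ⊥ R | {Z}.

Yes — J ⊥ R | {Z}.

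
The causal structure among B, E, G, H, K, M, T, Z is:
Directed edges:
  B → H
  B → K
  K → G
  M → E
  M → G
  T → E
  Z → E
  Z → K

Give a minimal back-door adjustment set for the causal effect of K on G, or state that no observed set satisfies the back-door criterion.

K→G: minimal back-door set ∅.

desc(K)\{K}={G}; candidates ⊆ {B,E,H,M,T,Z}.
∅: K⊥G given ∅ in G with K→· removed — back-door holds.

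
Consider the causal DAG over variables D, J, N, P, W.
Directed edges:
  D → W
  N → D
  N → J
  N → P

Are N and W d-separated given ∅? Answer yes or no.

Bayes-Ball from N | ∅ reaches {D,J,P,W}.
W ∈ reach(N|∅) ⇒ N ⊥̸ W | ∅.

No — N and W are d-connected given ∅.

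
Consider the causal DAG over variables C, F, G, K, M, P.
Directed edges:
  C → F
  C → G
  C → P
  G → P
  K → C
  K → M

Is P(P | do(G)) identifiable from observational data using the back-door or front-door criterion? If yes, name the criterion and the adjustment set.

desc(G)\{G}={P}; candidates ⊆ {C,F,K,M}.
size 0: {}; under {} G still reaches {C,F,K,M,P} ∋ P.
{C}: G⊥P given {C} in G with G→· removed — back-door holds.
P(P|do(G)) = Σ_{C} P(P|G,C)·P(C).

P(P|do(G)): backdoor, adjust for {C}.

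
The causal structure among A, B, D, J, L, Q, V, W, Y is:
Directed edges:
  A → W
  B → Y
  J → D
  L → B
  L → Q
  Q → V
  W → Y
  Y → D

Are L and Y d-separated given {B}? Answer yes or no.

Yes — L ⊥ Y | {B}.

Bayes-Ball from L | {B} reaches {Q,V}.
Y ∉ reach(L|{B}) ⇒ L ⊥ Y | {B}.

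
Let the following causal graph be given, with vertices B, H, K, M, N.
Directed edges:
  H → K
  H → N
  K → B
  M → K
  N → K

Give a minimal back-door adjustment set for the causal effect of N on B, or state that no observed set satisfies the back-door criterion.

desc(N)\{N}={B,K}; candidates ⊆ {H,M}.
size 0: {}; under {} N still reaches {B,H,K} ∋ B.
{H}: N⊥B given {H} in G with N→· removed — back-door holds.

N→B: minimal back-door set {H}.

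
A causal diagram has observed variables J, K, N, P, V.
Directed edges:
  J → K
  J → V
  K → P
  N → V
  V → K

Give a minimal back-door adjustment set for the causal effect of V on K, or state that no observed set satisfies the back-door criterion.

V→K: minimal back-door set {J}.

desc(V)\{V}={K,P}; candidates ⊆ {J,N}.
size 0: {}; under {} V still reaches {J,K,N,P} ∋ K.
{J}: V⊥K given {J} in G with V→· removed — back-door holds.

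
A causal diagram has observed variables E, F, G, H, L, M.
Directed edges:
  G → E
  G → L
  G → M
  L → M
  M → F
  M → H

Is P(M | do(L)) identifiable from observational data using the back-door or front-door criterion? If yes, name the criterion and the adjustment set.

desc(L)\{L}={F,H,M}; candidates ⊆ {E,G}.
size 0: {}; under {} L still reaches {E,F,G,H,M} ∋ M.
{G}: L⊥M given {G} in G with L→· removed — back-door holds.
P(M|do(L)) = Σ_{G} P(M|L,G)·P(G).

P(M|do(L)): backdoor, adjust for {G}.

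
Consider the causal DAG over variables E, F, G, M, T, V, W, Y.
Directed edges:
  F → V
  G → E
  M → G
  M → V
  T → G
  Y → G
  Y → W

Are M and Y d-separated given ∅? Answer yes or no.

Yes — M ⊥ Y | ∅.

Bayes-Ball from M | ∅ reaches {E,G,V}.
Y ∉ reach(M|∅) ⇒ M ⊥ Y | ∅.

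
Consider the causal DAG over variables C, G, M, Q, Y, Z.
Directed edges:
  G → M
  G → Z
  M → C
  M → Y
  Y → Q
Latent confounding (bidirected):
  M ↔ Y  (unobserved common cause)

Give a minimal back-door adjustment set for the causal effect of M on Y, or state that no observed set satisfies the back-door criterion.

desc(M)\{M}={C,Q,Y}; candidates ⊆ {G,Z}.
M↔Y: latent back-door arc(s) into M.
size 0: {}; under {} M still reaches {G,Q,Y,Z} ∋ Y.
size 1: {G}, {Z}; under {G} M still reaches {Q,Y} ∋ Y.
size 2: {G,Z}; under {G,Z} M still reaches {Q,Y} ∋ Y.
M↔Y cannot be blocked by any observed set — no back-door set.

M→Y: no observed back-door set.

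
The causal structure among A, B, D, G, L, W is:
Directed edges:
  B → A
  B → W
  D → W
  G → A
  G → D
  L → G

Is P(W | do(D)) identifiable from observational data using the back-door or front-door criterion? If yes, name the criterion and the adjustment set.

desc(D)\{D}={W}; candidates ⊆ {A,B,G,L}.
∅: D⊥W given ∅ in G with D→· removed — back-door holds.
P(W|do(D)) = P(W|D) — no adjustment needed.

P(W|do(D)): backdoor, adjust for ∅.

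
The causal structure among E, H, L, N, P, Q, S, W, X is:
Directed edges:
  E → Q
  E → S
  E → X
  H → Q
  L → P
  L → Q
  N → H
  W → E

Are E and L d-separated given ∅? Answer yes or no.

Yes — E ⊥ L | ∅.

Bayes-Ball from E | ∅ reaches {Q,S,W,X}.
L ∉ reach(E|∅) ⇒ E ⊥ L | ∅.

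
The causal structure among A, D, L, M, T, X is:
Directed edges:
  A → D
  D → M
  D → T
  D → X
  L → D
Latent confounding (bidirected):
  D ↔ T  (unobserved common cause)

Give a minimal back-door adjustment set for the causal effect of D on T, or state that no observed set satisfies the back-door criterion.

D→T: no observed back-door set.

desc(D)\{D}={M,T,X}; candidates ⊆ {A,L}.
D↔T: latent back-door arc(s) into D.
size 0: {}; under {} D still reaches {A,L,T} ∋ T.
size 1: {A}, {L}; under {A} D still reaches {L,T} ∋ T.
size 2: {A,L}; under {A,L} D still reaches {T} ∋ T.
D↔T cannot be blocked by any observed set — no back-door set.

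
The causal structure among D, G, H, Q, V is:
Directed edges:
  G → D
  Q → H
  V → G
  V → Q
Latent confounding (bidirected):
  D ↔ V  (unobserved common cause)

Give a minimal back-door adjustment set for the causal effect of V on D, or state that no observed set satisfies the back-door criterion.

desc(V)\{V}={D,G,H,Q}; candidates ⊆ {—}.
V↔D: latent back-door arc(s) into V.
size 0: {}; under {} V still reaches {D} ∋ D.
V↔D cannot be blocked by any observed set — no back-door set.

V→D: no observed back-door set.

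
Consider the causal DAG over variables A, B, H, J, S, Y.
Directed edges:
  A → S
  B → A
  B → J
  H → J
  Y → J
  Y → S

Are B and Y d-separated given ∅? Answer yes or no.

Bayes-Ball from B | ∅ reaches {A,J,S}.
Y ∉ reach(B|∅) ⇒ B ⊥ Y | ∅.

Yes — B ⊥ Y | ∅.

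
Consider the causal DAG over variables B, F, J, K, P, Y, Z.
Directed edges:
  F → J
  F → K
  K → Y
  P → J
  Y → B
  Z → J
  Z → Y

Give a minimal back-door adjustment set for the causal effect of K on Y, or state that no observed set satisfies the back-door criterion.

K→Y: minimal back-door set ∅.

desc(K)\{K}={B,Y}; candidates ⊆ {F,J,P,Z}.
∅: K⊥Y given ∅ in G with K→· removed — back-door holds.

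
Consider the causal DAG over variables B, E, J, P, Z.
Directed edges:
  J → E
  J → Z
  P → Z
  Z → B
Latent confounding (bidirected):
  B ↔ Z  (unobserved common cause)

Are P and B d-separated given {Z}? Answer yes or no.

Bayes-Ball from P | {Z} reaches {B,E,J}.
B ∈ reach(P|{Z}) ⇒ P ⊥̸ B | {Z}.

No — P and B are d-connected given {Z}.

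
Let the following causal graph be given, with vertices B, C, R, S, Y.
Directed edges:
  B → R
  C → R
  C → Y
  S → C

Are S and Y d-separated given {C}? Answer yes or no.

Yes — S ⊥ Y | {C}.

Bayes-Ball from S | {C} reaches ∅.
Y ∉ reach(S|{C}) ⇒ S ⊥ Y | {C}.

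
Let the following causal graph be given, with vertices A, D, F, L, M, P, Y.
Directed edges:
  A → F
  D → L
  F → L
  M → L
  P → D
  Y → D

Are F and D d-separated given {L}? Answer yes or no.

Bayes-Ball from F | {L} reaches {A,D,M,P,Y}.
D ∈ reach(F|{L}) ⇒ F ⊥̸ D | {L}.

No — F and D are d-connected given {L}.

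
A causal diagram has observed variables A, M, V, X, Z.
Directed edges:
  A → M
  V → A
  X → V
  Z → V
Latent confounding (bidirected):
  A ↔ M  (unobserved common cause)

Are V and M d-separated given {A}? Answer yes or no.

Bayes-Ball from V | {A} reaches {M,X,Z}.
M ∈ reach(V|{A}) ⇒ V ⊥̸ M | {A}.

No — V and M are d-connected given {A}.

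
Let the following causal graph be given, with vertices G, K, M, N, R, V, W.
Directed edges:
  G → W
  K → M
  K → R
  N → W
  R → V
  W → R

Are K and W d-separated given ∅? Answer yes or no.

Bayes-Ball from K | ∅ reaches {M,R,V}.
W ∉ reach(K|∅) ⇒ K ⊥ W | ∅.

Yes — K ⊥ W | ∅.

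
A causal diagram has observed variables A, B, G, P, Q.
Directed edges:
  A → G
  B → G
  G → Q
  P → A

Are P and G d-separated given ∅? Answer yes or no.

Bayes-Ball from P | ∅ reaches {A,G,Q}.
G ∈ reach(P|∅) ⇒ P ⊥̸ G | ∅.

No — P and G are d-connected given ∅.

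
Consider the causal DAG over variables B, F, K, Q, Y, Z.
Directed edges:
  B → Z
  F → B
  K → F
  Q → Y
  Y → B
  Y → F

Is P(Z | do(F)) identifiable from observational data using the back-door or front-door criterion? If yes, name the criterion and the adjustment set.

P(Z|do(F)): backdoor, adjust for {Y}.

desc(F)\{F}={B,Z}; candidates ⊆ {K,Q,Y}.
size 0: {}; under {} F still reaches {B,K,Q,Y,Z} ∋ Z.
{Y}: F⊥Z given {Y} in G with F→· removed — back-door holds.
P(Z|do(F)) = Σ_{Y} P(Z|F,Y)·P(Y).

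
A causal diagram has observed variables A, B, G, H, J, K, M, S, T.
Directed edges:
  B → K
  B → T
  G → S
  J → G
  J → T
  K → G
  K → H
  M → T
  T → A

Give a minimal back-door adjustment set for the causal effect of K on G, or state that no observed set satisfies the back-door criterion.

K→G: minimal back-door set ∅.

desc(K)\{K}={G,H,S}; candidates ⊆ {A,B,J,M,T}.
∅: K⊥G given ∅ in G with K→· removed — back-door holds.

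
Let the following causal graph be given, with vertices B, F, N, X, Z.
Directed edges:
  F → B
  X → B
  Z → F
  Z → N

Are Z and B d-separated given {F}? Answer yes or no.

Bayes-Ball from Z | {F} reaches {N}.
B ∉ reach(Z|{F}) ⇒ Z ⊥ B | {F}.

Yes — Z ⊥ B | {F}.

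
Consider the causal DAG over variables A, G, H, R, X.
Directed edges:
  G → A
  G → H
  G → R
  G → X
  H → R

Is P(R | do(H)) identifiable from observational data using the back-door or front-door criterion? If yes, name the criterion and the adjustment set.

desc(H)\{H}={R}; candidates ⊆ {A,G,X}.
size 0: {}; under {} H still reaches {A,G,R,X} ∋ R.
{G}: H⊥R given {G} in G with H→· removed — back-door holds.
P(R|do(H)) = Σ_{G} P(R|H,G)·P(G).

P(R|do(H)): backdoor, adjust for {G}.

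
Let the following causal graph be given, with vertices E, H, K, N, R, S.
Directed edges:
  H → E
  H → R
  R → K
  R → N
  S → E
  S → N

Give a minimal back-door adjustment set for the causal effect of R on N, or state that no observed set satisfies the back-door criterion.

desc(R)\{R}={K,N}; candidates ⊆ {E,H,S}.
∅: R⊥N given ∅ in G with R→· removed — back-door holds.

R→N: minimal back-door set ∅.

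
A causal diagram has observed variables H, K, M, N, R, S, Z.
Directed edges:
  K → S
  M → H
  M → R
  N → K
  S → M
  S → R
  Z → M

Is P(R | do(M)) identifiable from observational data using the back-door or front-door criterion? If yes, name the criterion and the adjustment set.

desc(M)\{M}={H,R}; candidates ⊆ {K,N,S,Z}.
size 0: {}; under {} M still reaches {K,N,R,S,Z} ∋ R.
{S}: M⊥R given {S} in G with M→· removed — back-door holds.
P(R|do(M)) = Σ_{S} P(R|M,S)·P(S).

P(R|do(M)): backdoor, adjust for {S}.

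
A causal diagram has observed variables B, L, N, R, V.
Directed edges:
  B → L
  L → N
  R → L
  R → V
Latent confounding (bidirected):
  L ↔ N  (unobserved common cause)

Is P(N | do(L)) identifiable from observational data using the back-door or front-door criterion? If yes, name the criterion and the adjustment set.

P(N|do(L)): not identifiable (no BD/FD set).

desc(L)\{L}={N}; candidates ⊆ {B,R,V}.
L↔N: latent back-door arc(s) into L.
size 0: {}; under {} L still reaches {B,N,R,V} ∋ N.
size 1: {B}, {R}, {V}; under {B} L still reaches {N,R,V} ∋ N.
size 2: {B,R}, {B,V}, {R,V}; under {B,R} L still reaches {N} ∋ N.
L↔N cannot be blocked by any observed set — no back-door set.
No mediator lies on a directed L→…→N path.
Neither criterion identifies P(N|do(L)) in this graph.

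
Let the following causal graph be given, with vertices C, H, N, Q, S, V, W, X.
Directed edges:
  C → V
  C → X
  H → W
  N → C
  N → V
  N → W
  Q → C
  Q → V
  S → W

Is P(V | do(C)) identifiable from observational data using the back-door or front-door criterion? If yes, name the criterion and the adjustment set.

P(V|do(C)): backdoor, adjust for {N, Q}.

desc(C)\{C}={V,X}; candidates ⊆ {H,N,Q,S,W}.
size 0: {}; under {} C still reaches {N,Q,V,W} ∋ V.
size 1: {H}, {N}, {Q} …(+2); under {H} C still reaches {N,Q,V,W} ∋ V.
{N,Q}: C⊥V given {N,Q} in G with C→· removed — back-door holds.
P(V|do(C)) = Σ_{N,Q} P(V|C,N,Q)·P(N,Q).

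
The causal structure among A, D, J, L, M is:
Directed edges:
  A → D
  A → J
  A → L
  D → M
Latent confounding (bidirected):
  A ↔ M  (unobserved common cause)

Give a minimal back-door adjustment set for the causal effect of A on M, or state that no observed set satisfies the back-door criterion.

A→M: no observed back-door set.

desc(A)\{A}={D,J,L,M}; candidates ⊆ {—}.
A↔M: latent back-door arc(s) into A.
size 0: {}; under {} A still reaches {M} ∋ M.
A↔M cannot be blocked by any observed set — no back-door set.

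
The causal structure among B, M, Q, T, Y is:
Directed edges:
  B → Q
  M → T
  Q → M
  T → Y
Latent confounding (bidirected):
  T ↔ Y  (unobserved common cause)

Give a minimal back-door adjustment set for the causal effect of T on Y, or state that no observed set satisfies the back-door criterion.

desc(T)\{T}={Y}; candidates ⊆ {B,M,Q}.
T↔Y: latent back-door arc(s) into T.
size 0: {}; under {} T still reaches {B,M,Q,Y} ∋ Y.
size 1: {B}, {M}, {Q}; under {B} T still reaches {M,Q,Y} ∋ Y.
size 2: {B,M}, {B,Q}, {M,Q}; under {B,M} T still reaches {Y} ∋ Y.
T↔Y cannot be blocked by any observed set — no back-door set.

T→Y: no observed back-door set.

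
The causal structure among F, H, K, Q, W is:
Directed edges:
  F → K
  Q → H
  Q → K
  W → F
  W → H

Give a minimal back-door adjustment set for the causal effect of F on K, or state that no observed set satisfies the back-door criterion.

desc(F)\{F}={K}; candidates ⊆ {H,Q,W}.
∅: F⊥K given ∅ in G with F→· removed — back-door holds.

F→K: minimal back-door set ∅.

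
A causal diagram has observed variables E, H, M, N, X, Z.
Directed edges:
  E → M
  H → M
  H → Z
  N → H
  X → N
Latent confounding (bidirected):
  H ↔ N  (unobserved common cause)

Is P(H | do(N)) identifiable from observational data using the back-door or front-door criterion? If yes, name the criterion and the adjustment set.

desc(N)\{N}={H,M,Z}; candidates ⊆ {E,X}.
N↔H: latent back-door arc(s) into N.
size 0: {}; under {} N still reaches {H,M,X,Z} ∋ H.
size 1: {E}, {X}; under {E} N still reaches {H,M,X,Z} ∋ H.
size 2: {E,X}; under {E,X} N still reaches {H,M,Z} ∋ H.
N↔H cannot be blocked by any observed set — no back-door set.
No mediator lies on a directed N→…→H path.
Neither criterion identifies P(H|do(N)) in this graph.

P(H|do(N)): not identifiable (no BD/FD set).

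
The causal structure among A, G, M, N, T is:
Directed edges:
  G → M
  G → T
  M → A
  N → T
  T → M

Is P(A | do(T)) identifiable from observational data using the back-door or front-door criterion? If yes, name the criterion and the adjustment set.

desc(T)\{T}={A,M}; candidates ⊆ {G,N}.
size 0: {}; under {} T still reaches {A,G,M,N} ∋ A.
{G}: T⊥A given {G} in G with T→· removed — back-door holds.
P(A|do(T)) = Σ_{G} P(A|T,G)·P(G).

P(A|do(T)): backdoor, adjust for {G}.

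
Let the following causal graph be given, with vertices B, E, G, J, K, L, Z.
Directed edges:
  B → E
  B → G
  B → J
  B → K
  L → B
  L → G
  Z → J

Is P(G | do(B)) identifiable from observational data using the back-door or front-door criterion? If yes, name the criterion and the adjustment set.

desc(B)\{B}={E,G,J,K}; candidates ⊆ {L,Z}.
size 0: {}; under {} B still reaches {G,L} ∋ G.
{L}: B⊥G given {L} in G with B→· removed — back-door holds.
P(G|do(B)) = Σ_{L} P(G|B,L)·P(L).

P(G|do(B)): backdoor, adjust for {L}.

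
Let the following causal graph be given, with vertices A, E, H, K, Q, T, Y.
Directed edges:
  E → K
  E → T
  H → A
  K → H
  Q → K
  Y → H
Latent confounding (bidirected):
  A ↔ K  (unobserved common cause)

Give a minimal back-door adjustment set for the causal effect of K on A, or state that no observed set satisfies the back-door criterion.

K→A: no observed back-door set.

desc(K)\{K}={A,H}; candidates ⊆ {E,Q,T,Y}.
K↔A: latent back-door arc(s) into K.
size 0: {}; under {} K still reaches {A,E,Q,T} ∋ A.
size 1: {E}, {Q}, {T} …(+1); under {E} K still reaches {A,Q} ∋ A.
size 2: {E,Q}, {E,T}, {E,Y} …(+3); under {E,Q} K still reaches {A} ∋ A.
K↔A cannot be blocked by any observed set — no back-door set.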